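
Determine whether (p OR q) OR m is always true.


Build the truth table over {m, p, q}:
m | p | q | φ
-------------
F | F | F | F
T | F | F | T
F | T | F | T
T | T | F | T
F | F | T | T
T | F | T | T
F | T | T | T
T | T | T | T
Counterexample at row 1: with m=F, p=F, q=F, the formula is F.

No, it is not a tautology.


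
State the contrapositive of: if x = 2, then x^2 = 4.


The contrapositive of (P → Q) is (¬Q → ¬P); it is logically equivalent to the original.
Here P = 'x = 2' and Q = 'x^2 = 4'.

If not (x^2 = 4), then not (x = 2).


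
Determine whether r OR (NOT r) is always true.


Build the truth table over {r}:
r | φ
-----
F | T
T | T
Every row evaluates to true.

Yes, it is a tautology.


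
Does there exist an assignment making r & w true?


Search for a satisfying assignment over {r, w}.
Try r=True, w=True: the formula evaluates to True.
A satisfying assignment exists.

Satisfiable.


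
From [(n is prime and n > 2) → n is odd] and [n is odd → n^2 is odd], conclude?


Hypothetical syllogism: from (P → Q) and (Q → R), infer (P → R).
Chain the two implications through the shared middle term 'n is odd'.

(n is prime and n > 2) → n^2 is odd


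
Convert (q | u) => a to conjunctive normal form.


Step 1: Rewrite as ¬(q ∨ u) ∨ a = (¬q ∧ ¬u) ∨ a.
Step 2: Distribute ∨ over ∧.

((~q) | a) & ((~u) | a)


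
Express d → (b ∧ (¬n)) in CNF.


Step 1: Rewrite d → (b ∧ (¬n)) as ¬d ∨ (b ∧ (¬n)).
Step 2: Distribute ∨ over ∧.

((¬d) ∨ b) ∧ ((¬d) ∨ (¬n))


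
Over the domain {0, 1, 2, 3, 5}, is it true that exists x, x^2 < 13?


Evaluate the predicate on each element: 0:True, 1:True, 2:True, 3:True, 5:False.
Witness x = 0 satisfies the predicate.

True


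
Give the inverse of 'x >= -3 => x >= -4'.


The inverse of (P → Q) is (¬P → ¬Q). It is equivalent to the converse, not to the original.
Here P = 'x >= -3' and Q = 'x >= -4'.

If not (x >= -3), then not (x >= -4).


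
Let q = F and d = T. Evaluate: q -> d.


Implication is false only when antecedent is true and consequent is false.
Substitute: q=F, d=T.
F -> T evaluates to T.

T


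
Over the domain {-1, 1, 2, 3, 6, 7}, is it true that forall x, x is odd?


Evaluate the predicate on each element: -1:True, 1:True, 2:False, 3:True, 6:False, 7:True.
Counterexample x = 2 fails the predicate.

False


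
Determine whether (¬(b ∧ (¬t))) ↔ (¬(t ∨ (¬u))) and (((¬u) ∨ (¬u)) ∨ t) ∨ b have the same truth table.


Compare truth tables:
b | t | u | φ | ψ
-----------------
F | F | F | F | T
T | F | F | T | T
F | T | F | F | T
T | T | F | F | T
F | F | T | T | F
T | F | T | F | T
F | T | T | F | T
T | T | T | F | T
They differ at row 1 (b=F, t=F, u=F): φ=F but ψ=T.

No, they are not logically equivalent.


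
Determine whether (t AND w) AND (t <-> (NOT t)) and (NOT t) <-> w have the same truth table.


Compare truth tables:
t | w | φ | ψ
-------------
F | F | F | F
T | F | F | T
F | T | F | T
T | T | F | F
They differ at row 2 (t=T, w=F): φ=F but ψ=T.

No, they are not logically equivalent.


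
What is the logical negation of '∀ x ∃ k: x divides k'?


Negation flips each quantifier (∀↔∃) and negates the inner predicate.
¬(∀ x ∃ k: φ) = ∃ x ∀ k: ¬φ.

∃ x ∀ k: ¬(x divides k)


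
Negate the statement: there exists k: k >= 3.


¬(for all x: φ) = there exists x: ¬φ, and ¬(there exists x: φ) = for all x: ¬φ.
Apply to the existential statement.

for all k: NOT(k >= 3)


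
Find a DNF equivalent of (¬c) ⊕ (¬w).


Step 1: (¬c) ⊕ (¬w) is true exactly when they disagree: ((¬c) ∧ ¬(¬w)) ∨ (¬(¬c) ∧ (¬w)).
Step 2: Eliminate any double negations (¬¬X = X).

((¬c) ∧ w) ∨ (c ∧ (¬w))


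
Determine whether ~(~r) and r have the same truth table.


Compare truth tables:
r | φ | ψ
---------
False | False | False
True | True | True
The columns φ and ψ agree on every row.

Yes, they are logically equivalent.


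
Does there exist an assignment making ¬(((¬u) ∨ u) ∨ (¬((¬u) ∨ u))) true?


Check all 2 assignments over {u}:
u | φ
-----
F | F
T | F
No assignment makes the formula true.

Unsatisfiable.


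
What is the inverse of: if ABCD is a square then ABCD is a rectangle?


The inverse of (P → Q) is (¬P → ¬Q). It is equivalent to the converse, not to the original.
Here P = 'ABCD is a square' and Q = 'ABCD is a rectangle'.

If not (ABCD is a square), then not (ABCD is a rectangle).


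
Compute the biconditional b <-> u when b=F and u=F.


Biconditional is true when both operands have the same truth value.
Substitute: b=F, u=F.
F <-> F evaluates to T.

T


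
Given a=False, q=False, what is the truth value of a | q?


Disjunction is false only when both operands are false.
Substitute: a=False, q=False.
False | False evaluates to False.

False


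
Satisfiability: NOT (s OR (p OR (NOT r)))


Search for a satisfying assignment over {p, r, s}.
Try p=F, r=T, s=F: the formula evaluates to T.
A satisfying assignment exists.

Satisfiable.


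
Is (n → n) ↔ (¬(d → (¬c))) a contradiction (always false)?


Truth table over {c, d, n}:
c | d | n | φ
-------------
F | F | F | F
T | F | F | F
F | T | F | F
T | T | F | T
F | F | T | F
T | F | T | F
F | T | T | F
T | T | T | T
Satisfying assignment at row 4: c=T, d=T, n=F gives T.

No, it is not a contradiction.


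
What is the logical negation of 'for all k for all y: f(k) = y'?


Negation flips each quantifier (∀↔∃) and negates the inner predicate.
¬(for all k for all y: φ) = there exists k there exists y: ¬φ.

there exists k there exists y: NOT(f(k) = y)


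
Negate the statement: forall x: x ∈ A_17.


¬(forall x: φ) = exists x: ¬φ, and ¬(exists x: φ) = forall x: ¬φ.
Apply to the universal statement.

exists x: ~(x ∈ A_17)


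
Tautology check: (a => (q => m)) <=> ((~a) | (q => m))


Build the truth table over {a, m, q}:
a | m | q | φ
-------------
False | False | False | True
True | False | False | True
False | True | False | True
True | True | False | True
False | False | True | True
True | False | True | True
False | True | True | True
True | True | True | True
Every row evaluates to true.

Yes, it is a tautology.


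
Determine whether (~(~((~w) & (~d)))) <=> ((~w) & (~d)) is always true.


Build the truth table over {d, w}:
d | w | φ
---------
False | False | True
True | False | True
False | True | True
True | True | True
Every row evaluates to true.

Yes, it is a tautology.


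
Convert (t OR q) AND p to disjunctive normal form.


Step 1: Distribute ∧ over ∨: (t ∨ q) ∧ p = (t ∧ p) ∨ (q ∧ p).

(t AND p) OR (q AND p)


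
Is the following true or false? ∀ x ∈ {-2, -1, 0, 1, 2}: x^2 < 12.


Evaluate the predicate on each element: -2:T, -1:T, 0:T, 1:T, 2:T.
Every element satisfies the predicate.

T


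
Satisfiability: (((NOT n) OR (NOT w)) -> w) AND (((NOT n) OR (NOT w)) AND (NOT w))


Check all 4 assignments over {n, w}:
n | w | φ
---------
F | F | F
T | F | F
F | T | F
T | T | F
No assignment makes the formula true.

Unsatisfiable.


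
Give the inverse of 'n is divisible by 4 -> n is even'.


The inverse of (P → Q) is (¬P → ¬Q). It is equivalent to the converse, not to the original.
Here P = 'n is divisible by 4' and Q = 'n is even'.

If not (n is divisible by 4), then not (n is even).


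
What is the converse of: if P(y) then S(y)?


The converse of (P → Q) is (Q → P). It is not in general equivalent to the original.
Here P = 'P(y)' and Q = 'S(y)'.

If S(y), then P(y).


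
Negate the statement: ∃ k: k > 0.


¬(∀ x: φ) = ∃ x: ¬φ, and ¬(∃ x: φ) = ∀ x: ¬φ.
Apply to the existential statement.

∀ k: ¬(k > 0)


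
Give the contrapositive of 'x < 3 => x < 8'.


The contrapositive of (P → Q) is (¬Q → ¬P); it is logically equivalent to the original.
Here P = 'x < 3' and Q = 'x < 8'.

If not (x < 8), then not (x < 3).


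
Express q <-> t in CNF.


Step 1: Rewrite q ↔ t as (q → t) ∧ (t → q).
Step 2: Rewrite each implication as a disjunction.

((NOT q) OR t) AND ((NOT t) OR q)


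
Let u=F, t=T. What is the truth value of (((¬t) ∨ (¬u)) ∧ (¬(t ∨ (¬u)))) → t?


Substitute u=F, t=T:
¬t = F
¬u = T
(¬t) ∨ (¬u) = F ∨ T = T
¬u = T
t ∨ (¬u) = T ∨ T = T
¬(t ∨ (¬u)) = F
((¬t) ∨ (¬u)) ∧ (¬(t ∨ (¬u))) = T ∧ F = F
(((¬t) ∨ (¬u)) ∧ (¬(t ∨ (¬u)))) → t = F → T = T

T


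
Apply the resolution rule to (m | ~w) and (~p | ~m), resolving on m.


The clauses contain complementary literals m and ~m.
Resolution eliminates this pair and disjoins the remaining literals (merging duplicates).

(~w | ~p)


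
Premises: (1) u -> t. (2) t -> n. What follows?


Hypothetical syllogism: from (P → Q) and (Q → R), infer (P → R).
Chain the two implications through the shared middle term 't'.

u -> n


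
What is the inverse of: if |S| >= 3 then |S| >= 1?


The inverse of (P → Q) is (¬P → ¬Q). It is equivalent to the converse, not to the original.
Here P = '|S| >= 3' and Q = '|S| >= 1'.

If not (|S| >= 3), then not (|S| >= 1).


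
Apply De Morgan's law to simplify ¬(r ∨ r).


De Morgan: the negation of a disjunction is the conjunction of the negations.
Distribute ¬ across ∨, flipping it to ∧, and negate each literal.

(¬r) ∧ (¬r)


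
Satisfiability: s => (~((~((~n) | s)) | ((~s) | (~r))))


Search for a satisfying assignment over {n, r, s}.
Try n=False, r=False, s=False: the formula evaluates to True.
A satisfying assignment exists.

Satisfiable.


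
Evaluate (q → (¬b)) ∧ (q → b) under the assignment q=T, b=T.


Substitute q=T, b=T:
¬b = F
q → (¬b) = T → F = F
q → b = T → T = T
(q → (¬b)) ∧ (q → b) = F ∧ T = F

F


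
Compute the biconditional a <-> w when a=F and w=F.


Biconditional is true when both operands have the same truth value.
Substitute: a=F, w=F.
F <-> F evaluates to T.

T


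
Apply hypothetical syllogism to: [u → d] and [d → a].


Hypothetical syllogism: from (P → Q) and (Q → R), infer (P → R).
Chain the two implications through the shared middle term 'd'.

u → a


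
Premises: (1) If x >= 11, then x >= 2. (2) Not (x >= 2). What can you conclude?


Modus tollens: from (P → Q) and ¬Q, infer ¬P.
Q = 'x >= 2' is denied; since P → Q, P must also fail.

Not (x >= 11).


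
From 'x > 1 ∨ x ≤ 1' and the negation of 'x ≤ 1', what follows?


Disjunctive syllogism: from (P ∨ Q) and ¬P, infer Q.
One disjunct, 'x ≤ 1', is ruled out; the other must hold.

x > 1


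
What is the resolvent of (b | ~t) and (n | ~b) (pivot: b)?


The clauses contain complementary literals b and ~b.
Resolution eliminates this pair and disjoins the remaining literals (merging duplicates).

(~t | n)


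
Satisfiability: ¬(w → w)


Check all 2 assignments over {w}:
w | φ
-----
F | F
T | F
No assignment makes the formula true.

Unsatisfiable.


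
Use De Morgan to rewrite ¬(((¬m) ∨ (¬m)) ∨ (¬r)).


De Morgan: the negation of a disjunction is the conjunction of the negations.
Distribute ¬ across ∨, flipping it to ∧, and negate each literal.

(m ∧ m) ∧ r


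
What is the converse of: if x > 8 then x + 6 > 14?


The converse of (P → Q) is (Q → P). It is not in general equivalent to the original.
Here P = 'x > 8' and Q = 'x + 6 > 14'.

If x + 6 > 14, then x > 8.


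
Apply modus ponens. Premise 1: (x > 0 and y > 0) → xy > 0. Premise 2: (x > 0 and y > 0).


Modus ponens: from (P → Q) and P, infer Q.
P = '(x > 0 and y > 0)' is asserted, and P → Q holds, so Q follows.

xy > 0.


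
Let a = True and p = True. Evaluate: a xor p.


Exclusive or is true when exactly one operand is true.
Substitute: a=True, p=True.
True xor True evaluates to False.

False


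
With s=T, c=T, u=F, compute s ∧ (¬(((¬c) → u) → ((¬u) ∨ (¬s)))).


Substitute s=T, c=T, u=F:
¬c = F
(¬c) → u = F → F = T
¬u = T
¬s = F
(¬u) ∨ (¬s) = T ∨ F = T
((¬c) → u) → ((¬u) ∨ (¬s)) = T → T = T
¬(((¬c) → u) → ((¬u) ∨ (¬s))) = F
s ∧ (¬(((¬c) → u) → ((¬u) ∨ (¬s)))) = T ∧ F = F

F


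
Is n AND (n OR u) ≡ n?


Compare truth tables:
n | u | φ | ψ
-------------
F | F | F | F
T | F | T | T
F | T | F | F
T | T | T | T
The columns φ and ψ agree on every row.

Yes, they are logically equivalent.


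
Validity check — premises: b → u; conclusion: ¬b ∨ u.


This matches the form of material implication: the conclusion follows in every model of the premises.

Valid.


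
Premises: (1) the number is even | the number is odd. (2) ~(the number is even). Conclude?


Disjunctive syllogism: from (P ∨ Q) and ¬P, infer Q.
One disjunct, 'the number is even', is ruled out; the other must hold.

the number is odd


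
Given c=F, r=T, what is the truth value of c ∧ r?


Conjunction is true only when both operands are true.
Substitute: c=F, r=T.
F ∧ T evaluates to F.

F


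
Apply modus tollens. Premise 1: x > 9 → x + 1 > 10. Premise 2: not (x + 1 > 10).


Modus tollens: from (P → Q) and ¬Q, infer ¬P.
Q = 'x + 1 > 10' is denied; since P → Q, P must also fail.

Not (x > 9).


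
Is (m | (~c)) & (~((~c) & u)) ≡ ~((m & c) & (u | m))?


Compare truth tables:
c | m | u | φ | ψ
-----------------
False | False | False | True | True
True | False | False | False | True
False | True | False | True | True
True | True | False | True | False
False | False | True | False | True
True | False | True | False | True
False | True | True | False | True
True | True | True | True | False
They differ at row 2 (c=True, m=False, u=False): φ=False but ψ=True.

No, they are not logically equivalent.


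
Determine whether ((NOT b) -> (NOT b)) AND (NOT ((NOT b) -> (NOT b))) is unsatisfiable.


Truth table over {b}:
b | φ
-----
F | F
T | F
Every row is false.

Yes, it is a contradiction.


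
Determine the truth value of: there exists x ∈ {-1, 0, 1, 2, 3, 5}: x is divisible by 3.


Evaluate the predicate on each element: -1:F, 0:T, 1:F, 2:F, 3:T, 5:F.
Witness x = 0 satisfies the predicate.

T


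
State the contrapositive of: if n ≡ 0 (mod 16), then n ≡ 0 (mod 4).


The contrapositive of (P → Q) is (¬Q → ¬P); it is logically equivalent to the original.
Here P = 'n ≡ 0 (mod 16)' and Q = 'n ≡ 0 (mod 4)'.

If not (n ≡ 0 (mod 4)), then not (n ≡ 0 (mod 16)).


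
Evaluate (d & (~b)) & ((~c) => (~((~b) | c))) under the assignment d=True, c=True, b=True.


Substitute d=True, c=True, b=True:
~b = False
d & (~b) = True & False = False
~c = False
~b = False
(~b) | c = False | True = True
~((~b) | c) = False
(~c) => (~((~b) | c)) = False => False = True
(d & (~b)) & ((~c) => (~((~b) | c))) = False & True = False

False


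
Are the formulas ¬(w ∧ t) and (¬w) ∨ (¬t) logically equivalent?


Compare truth tables:
t | w | φ | ψ
-------------
F | F | T | T
T | F | T | T
F | T | T | T
T | T | F | F
The columns φ and ψ agree on every row.

Yes, they are logically equivalent.


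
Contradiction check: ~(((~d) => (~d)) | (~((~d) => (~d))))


Truth table over {d}:
d | φ
-----
False | False
True | False
Every row is false.

Yes, it is a contradiction.


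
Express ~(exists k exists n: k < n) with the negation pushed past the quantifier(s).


Negation flips each quantifier (∀↔∃) and negates the inner predicate.
¬(exists k exists n: φ) = forall k forall n: ¬φ.

forall k forall n: ~(k < n)


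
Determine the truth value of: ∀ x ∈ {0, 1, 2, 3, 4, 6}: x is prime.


Evaluate the predicate on each element: 0:F, 1:F, 2:T, 3:T, 4:F, 6:F.
Counterexample x = 0 fails the predicate.

F


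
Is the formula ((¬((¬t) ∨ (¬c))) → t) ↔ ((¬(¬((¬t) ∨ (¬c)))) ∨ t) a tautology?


Build the truth table over {c, t}:
c | t | φ
---------
F | F | T
T | F | T
F | T | T
T | T | T
Every row evaluates to true.

Yes, it is a tautology.


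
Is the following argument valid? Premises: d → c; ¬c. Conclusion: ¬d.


This matches the form of modus tollens: the conclusion follows in every model of the premises.

Valid.


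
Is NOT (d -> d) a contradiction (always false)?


Truth table over {d}:
d | φ
-----
F | F
T | F
Every row is false.

Yes, it is a contradiction.


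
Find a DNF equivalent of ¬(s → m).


Step 1: Rewrite implication then negate: ¬(¬s ∨ m) = s ∧ ¬m.

s ∧ (¬m)


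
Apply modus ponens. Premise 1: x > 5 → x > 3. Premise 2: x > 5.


Modus ponens: from (P → Q) and P, infer Q.
P = 'x > 5' is asserted, and P → Q holds, so Q follows.

x > 3.


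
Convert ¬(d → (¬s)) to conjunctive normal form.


Step 1: Rewrite d → (¬s) as ¬d ∨ (¬s).
Step 2: Negate: ¬(¬d ∨ (¬s)) = d ∧ ¬(¬s) (De Morgan + double negation).
Step 3: Eliminate any double negations (¬¬X = X).

d ∧ s


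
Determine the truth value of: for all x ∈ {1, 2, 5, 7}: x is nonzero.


Evaluate the predicate on each element: 1:T, 2:T, 5:T, 7:T.
Every element satisfies the predicate.

T


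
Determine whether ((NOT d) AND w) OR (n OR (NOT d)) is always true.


Build the truth table over {d, n, w}:
d | n | w | φ
-------------
F | F | F | T
T | F | F | F
F | T | F | T
T | T | F | T
F | F | T | T
T | F | T | F
F | T | T | T
T | T | T | T
Counterexample at row 2: with d=T, n=F, w=F, the formula is F.

No, it is not a tautology.


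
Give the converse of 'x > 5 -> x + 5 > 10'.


The converse of (P → Q) is (Q → P). It is not in general equivalent to the original.
Here P = 'x > 5' and Q = 'x + 5 > 10'.

If x + 5 > 10, then x > 5.


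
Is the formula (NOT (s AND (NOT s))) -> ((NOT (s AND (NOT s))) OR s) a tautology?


Build the truth table over {s}:
s | φ
-----
F | T
T | T
Every row evaluates to true.

Yes, it is a tautology.


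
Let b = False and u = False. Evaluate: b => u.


Implication is false only when antecedent is true and consequent is false.
Substitute: b=False, u=False.
False => False evaluates to True.

True


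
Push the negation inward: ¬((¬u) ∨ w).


De Morgan: the negation of a disjunction is the conjunction of the negations.
Distribute ¬ across ∨, flipping it to ∧, and negate each literal.

u ∧ (¬w)


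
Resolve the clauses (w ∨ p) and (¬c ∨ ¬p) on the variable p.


The clauses contain complementary literals p and ¬p.
Resolution eliminates this pair and disjoins the remaining literals (merging duplicates).

(w ∨ ¬c)


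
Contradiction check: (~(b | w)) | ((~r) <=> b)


Truth table over {b, r, w}:
b | r | w | φ
-------------
False | False | False | True
True | False | False | True
False | True | False | True
True | True | False | False
False | False | True | False
True | False | True | True
False | True | True | True
True | True | True | False
Satisfying assignment at row 1: b=False, r=False, w=False gives True.

No, it is not a contradiction.


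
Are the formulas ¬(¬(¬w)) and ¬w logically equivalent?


Compare truth tables:
w | φ | ψ
---------
F | T | T
T | F | F
The columns φ and ψ agree on every row.

Yes, they are logically equivalent.


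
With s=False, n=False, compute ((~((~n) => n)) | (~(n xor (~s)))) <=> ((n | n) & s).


Substitute s=False, n=False:
~n = True
(~n) => n = True => False = False
~((~n) => n) = True
~s = True
n xor (~s) = False xor True = True
~(n xor (~s)) = False
(~((~n) => n)) | (~(n xor (~s))) = True | False = True
n | n = False | False = False
(n | n) & s = False & False = False
((~((~n) => n)) | (~(n xor (~s)))) <=> ((n | n) & s) = True <=> False = False

False


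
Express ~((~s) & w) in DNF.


Step 1: Apply De Morgan: ¬((¬s) ∧ w) = ¬(¬s) ∨ ¬w.
Step 2: Eliminate any double negations (¬¬X = X).

s | (~w)


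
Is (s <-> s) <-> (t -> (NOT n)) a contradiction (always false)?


Truth table over {n, s, t}:
n | s | t | φ
-------------
F | F | F | T
T | F | F | T
F | T | F | T
T | T | F | T
F | F | T | T
T | F | T | F
F | T | T | T
T | T | T | F
Satisfying assignment at row 1: n=F, s=F, t=F gives T.

No, it is not a contradiction.


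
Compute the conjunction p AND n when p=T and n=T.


Conjunction is true only when both operands are true.
Substitute: p=T, n=T.
T AND T evaluates to T.

T


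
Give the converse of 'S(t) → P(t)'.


The converse of (P → Q) is (Q → P). It is not in general equivalent to the original.
Here P = 'S(t)' and Q = 'P(t)'.

If P(t), then S(t).


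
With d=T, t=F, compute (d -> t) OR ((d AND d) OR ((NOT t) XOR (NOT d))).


Substitute d=T, t=F:
d -> t = T -> F = F
d AND d = T AND T = T
NOT t = T
NOT d = F
(NOT t) XOR (NOT d) = T XOR F = T
(d AND d) OR ((NOT t) XOR (NOT d)) = T OR T = T
(d -> t) OR ((d AND d) OR ((NOT t) XOR (NOT d))) = F OR T = T

T


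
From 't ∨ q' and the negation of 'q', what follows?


Disjunctive syllogism: from (P ∨ Q) and ¬P, infer Q.
One disjunct, 'q', is ruled out; the other must hold.

t


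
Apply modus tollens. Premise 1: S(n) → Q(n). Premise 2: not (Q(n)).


Modus tollens: from (P → Q) and ¬Q, infer ¬P.
Q = 'Q(n)' is denied; since P → Q, P must also fail.

Not (S(n)).


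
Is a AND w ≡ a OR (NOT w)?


Compare truth tables:
a | w | φ | ψ
-------------
F | F | F | T
T | F | F | T
F | T | F | F
T | T | T | T
They differ at row 1 (a=F, w=F): φ=F but ψ=T.

No, they are not logically equivalent.


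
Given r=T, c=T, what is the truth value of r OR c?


Disjunction is false only when both operands are false.
Substitute: r=T, c=T.
T OR T evaluates to T.

T


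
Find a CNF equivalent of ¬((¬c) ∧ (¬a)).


Step 1: Apply De Morgan: ¬((¬c) ∧ (¬a)) = ¬(¬c) ∨ ¬(¬a).
Step 2: Eliminate any double negations (¬¬X = X).

c ∨ a


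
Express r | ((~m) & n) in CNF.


Step 1: Distribute ∨ over ∧: r ∨ ((¬m) ∧ n) = (r ∨ (¬m)) ∧ (r ∨ n).

(r | (~m)) & (r | n)


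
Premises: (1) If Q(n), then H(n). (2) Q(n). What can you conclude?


Modus ponens: from (P → Q) and P, infer Q.
P = 'Q(n)' is asserted, and P → Q holds, so Q follows.

H(n).


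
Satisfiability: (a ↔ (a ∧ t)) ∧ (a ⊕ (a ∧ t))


Check all 4 assignments over {a, t}:
a | t | φ
---------
F | F | F
T | F | F
F | T | F
T | T | F
No assignment makes the formula true.

Unsatisfiable.


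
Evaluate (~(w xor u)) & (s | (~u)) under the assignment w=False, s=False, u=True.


Substitute w=False, s=False, u=True:
w xor u = False xor True = True
~(w xor u) = False
~u = False
s | (~u) = False | False = False
(~(w xor u)) & (s | (~u)) = False & False = False

False


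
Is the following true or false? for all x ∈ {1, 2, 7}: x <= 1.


Evaluate the predicate on each element: 1:T, 2:F, 7:F.
Counterexample x = 2 fails the predicate.

F


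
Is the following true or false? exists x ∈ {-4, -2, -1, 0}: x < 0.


Evaluate the predicate on each element: -4:True, -2:True, -1:True, 0:False.
Witness x = -4 satisfies the predicate.

True


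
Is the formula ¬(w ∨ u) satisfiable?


Search for a satisfying assignment over {u, w}.
Try u=F, w=F: the formula evaluates to T.
A satisfying assignment exists.

Satisfiable.


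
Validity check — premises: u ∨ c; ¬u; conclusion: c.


This matches the form of disjunctive syllogism: the conclusion follows in every model of the premises.

Valid.


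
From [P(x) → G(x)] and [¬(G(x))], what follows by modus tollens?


Modus tollens: from (P → Q) and ¬Q, infer ¬P.
Q = 'G(x)' is denied; since P → Q, P must also fail.

Not (P(x)).


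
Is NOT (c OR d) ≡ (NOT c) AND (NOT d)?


Compare truth tables:
c | d | φ | ψ
-------------
F | F | T | T
T | F | F | F
F | T | F | F
T | T | F | F
The columns φ and ψ agree on every row.

Yes, they are logically equivalent.


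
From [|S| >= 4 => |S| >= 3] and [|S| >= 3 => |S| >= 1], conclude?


Hypothetical syllogism: from (P → Q) and (Q → R), infer (P → R).
Chain the two implications through the shared middle term '|S| >= 3'.

|S| >= 4 => |S| >= 1


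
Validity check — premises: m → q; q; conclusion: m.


This is affirming the consequent (fallacy). There exist truth assignments where the premises are all true but the conclusion is false.

Invalid.


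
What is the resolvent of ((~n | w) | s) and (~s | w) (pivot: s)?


The clauses contain complementary literals s and ~s.
Resolution eliminates this pair and disjoins the remaining literals (merging duplicates).

(~n | w)


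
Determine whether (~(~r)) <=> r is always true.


Build the truth table over {r}:
r | φ
-----
False | True
True | True
Every row evaluates to true.

Yes, it is a tautology.


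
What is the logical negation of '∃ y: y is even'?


¬(∀ x: φ) = ∃ x: ¬φ, and ¬(∃ x: φ) = ∀ x: ¬φ.
Apply to the existential statement.

∀ y: ¬(y is even)


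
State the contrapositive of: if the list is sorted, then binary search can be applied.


The contrapositive of (P → Q) is (¬Q → ¬P); it is logically equivalent to the original.
Here P = 'the list is sorted' and Q = 'binary search can be applied'.

If not (binary search can be applied), then not (the list is sorted).


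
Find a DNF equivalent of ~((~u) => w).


Step 1: Rewrite implication then negate: ¬(¬(¬u) ∨ w) = (¬u) ∧ ¬w.

(~u) & (~w)


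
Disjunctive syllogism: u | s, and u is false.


Disjunctive syllogism: from (P ∨ Q) and ¬P, infer Q.
One disjunct, 'u', is ruled out; the other must hold.

s


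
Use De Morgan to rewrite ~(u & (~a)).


De Morgan: the negation of a conjunction is the disjunction of the negations.
Distribute ~ across &, flipping it to |, and negate each literal.

(~u) | a


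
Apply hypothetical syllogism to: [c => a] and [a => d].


Hypothetical syllogism: from (P → Q) and (Q → R), infer (P → R).
Chain the two implications through the shared middle term 'a'.

c => d


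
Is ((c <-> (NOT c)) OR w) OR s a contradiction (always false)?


Truth table over {c, s, w}:
c | s | w | φ
-------------
F | F | F | F
T | F | F | F
F | T | F | T
T | T | F | T
F | F | T | T
T | F | T | T
F | T | T | T
T | T | T | T
Satisfying assignment at row 3: c=F, s=T, w=F gives T.

No, it is not a contradiction.


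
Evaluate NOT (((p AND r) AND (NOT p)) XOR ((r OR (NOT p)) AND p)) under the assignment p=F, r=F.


Substitute p=F, r=F:
p AND r = F AND F = F
NOT p = T
(p AND r) AND (NOT p) = F AND T = F
NOT p = T
r OR (NOT p) = F OR T = T
(r OR (NOT p)) AND p = T AND F = F
((p AND r) AND (NOT p)) XOR ((r OR (NOT p)) AND p) = F XOR F = F
NOT (((p AND r) AND (NOT p)) XOR ((r OR (NOT p)) AND p)) = T

T


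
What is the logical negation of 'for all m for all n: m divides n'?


Negation flips each quantifier (∀↔∃) and negates the inner predicate.
¬(for all m for all n: φ) = there exists m there exists n: ¬φ.

there exists m there exists n: NOT(m divides n)


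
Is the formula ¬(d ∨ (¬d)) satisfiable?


Check all 2 assignments over {d}:
d | φ
-----
F | F
T | F
No assignment makes the formula true.

Unsatisfiable.


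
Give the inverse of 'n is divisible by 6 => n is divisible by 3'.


The inverse of (P → Q) is (¬P → ¬Q). It is equivalent to the converse, not to the original.
Here P = 'n is divisible by 6' and Q = 'n is divisible by 3'.

If not (n is divisible by 6), then not (n is divisible by 3).


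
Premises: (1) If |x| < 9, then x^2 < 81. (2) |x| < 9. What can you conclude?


Modus ponens: from (P → Q) and P, infer Q.
P = '|x| < 9' is asserted, and P → Q holds, so Q follows.

x^2 < 81.


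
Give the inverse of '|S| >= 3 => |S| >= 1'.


The inverse of (P → Q) is (¬P → ¬Q). It is equivalent to the converse, not to the original.
Here P = '|S| >= 3' and Q = '|S| >= 1'.

If not (|S| >= 3), then not (|S| >= 1).


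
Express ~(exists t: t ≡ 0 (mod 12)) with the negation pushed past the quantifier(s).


¬(forall x: φ) = exists x: ¬φ, and ¬(exists x: φ) = forall x: ¬φ.
Apply to the existential statement.

forall t: ~(t ≡ 0 (mod 12))


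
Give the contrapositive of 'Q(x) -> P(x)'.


The contrapositive of (P → Q) is (¬Q → ¬P); it is logically equivalent to the original.
Here P = 'Q(x)' and Q = 'P(x)'.

If not (P(x)), then not (Q(x)).


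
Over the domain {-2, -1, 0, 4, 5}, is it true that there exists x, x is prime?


Evaluate the predicate on each element: -2:F, -1:F, 0:F, 4:F, 5:T.
Witness x = 5 satisfies the predicate.

T


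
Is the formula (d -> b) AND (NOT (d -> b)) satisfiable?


Check all 4 assignments over {b, d}:
b | d | φ
---------
F | F | F
T | F | F
F | T | F
T | T | F
No assignment makes the formula true.

Unsatisfiable.


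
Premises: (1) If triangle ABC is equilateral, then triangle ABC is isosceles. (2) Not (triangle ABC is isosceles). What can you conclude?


Modus tollens: from (P → Q) and ¬Q, infer ¬P.
Q = 'triangle ABC is isosceles' is denied; since P → Q, P must also fail.

Not (triangle ABC is equilateral).


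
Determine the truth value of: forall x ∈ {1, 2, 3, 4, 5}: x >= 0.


Evaluate the predicate on each element: 1:True, 2:True, 3:True, 4:True, 5:True.
Every element satisfies the predicate.

True


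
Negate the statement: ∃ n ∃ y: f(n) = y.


Negation flips each quantifier (∀↔∃) and negates the inner predicate.
¬(∃ n ∃ y: φ) = ∀ n ∀ y: ¬φ.

∀ n ∀ y: ¬(f(n) = y)


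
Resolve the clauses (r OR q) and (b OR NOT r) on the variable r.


The clauses contain complementary literals r and NOTr.
Resolution eliminates this pair and disjoins the remaining literals (merging duplicates).

(q OR b)


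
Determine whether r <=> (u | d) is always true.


Build the truth table over {d, r, u}:
d | r | u | φ
-------------
False | False | False | True
True | False | False | False
False | True | False | False
True | True | False | True
False | False | True | False
True | False | True | False
False | True | True | True
True | True | True | True
Counterexample at row 2: with d=True, r=False, u=False, the formula is False.

No, it is not a tautology.


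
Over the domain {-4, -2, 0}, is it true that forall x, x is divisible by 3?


Evaluate the predicate on each element: -4:False, -2:False, 0:True.
Counterexample x = -4 fails the predicate.

False


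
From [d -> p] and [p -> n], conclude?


Hypothetical syllogism: from (P → Q) and (Q → R), infer (P → R).
Chain the two implications through the shared middle term 'p'.

d -> n


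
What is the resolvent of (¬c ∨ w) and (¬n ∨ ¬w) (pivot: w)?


The clauses contain complementary literals w and ¬w.
Resolution eliminates this pair and disjoins the remaining literals (merging duplicates).

(¬c ∨ ¬n)


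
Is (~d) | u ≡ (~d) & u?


Compare truth tables:
d | u | φ | ψ
-------------
False | False | True | False
True | False | False | False
False | True | True | True
True | True | True | False
They differ at row 1 (d=False, u=False): φ=True but ψ=False.

No, they are not logically equivalent.


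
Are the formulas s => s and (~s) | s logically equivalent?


Compare truth tables:
s | φ | ψ
---------
False | True | True
True | True | True
The columns φ and ψ agree on every row.

Yes, they are logically equivalent.


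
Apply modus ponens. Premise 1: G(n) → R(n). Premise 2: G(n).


Modus ponens: from (P → Q) and P, infer Q.
P = 'G(n)' is asserted, and P → Q holds, so Q follows.

R(n).


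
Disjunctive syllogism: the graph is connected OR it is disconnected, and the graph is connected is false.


Disjunctive syllogism: from (P ∨ Q) and ¬P, infer Q.
One disjunct, 'the graph is connected', is ruled out; the other must hold.

it is disconnected


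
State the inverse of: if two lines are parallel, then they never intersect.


The inverse of (P → Q) is (¬P → ¬Q). It is equivalent to the converse, not to the original.
Here P = 'two lines are parallel' and Q = 'they never intersect'.

If not (two lines are parallel), then not (they never intersect).


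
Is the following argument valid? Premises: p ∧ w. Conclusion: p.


This matches the form of conjunction elimination: the conclusion follows in every model of the premises.

Valid.


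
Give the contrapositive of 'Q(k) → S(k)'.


The contrapositive of (P → Q) is (¬Q → ¬P); it is logically equivalent to the original.
Here P = 'Q(k)' and Q = 'S(k)'.

If not (S(k)), then not (Q(k)).


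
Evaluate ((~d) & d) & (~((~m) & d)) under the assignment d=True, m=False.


Substitute d=True, m=False:
~d = False
(~d) & d = False & True = False
~m = True
(~m) & d = True & True = True
~((~m) & d) = False
((~d) & d) & (~((~m) & d)) = False & False = False

False


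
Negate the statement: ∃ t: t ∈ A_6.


¬(∀ x: φ) = ∃ x: ¬φ, and ¬(∃ x: φ) = ∀ x: ¬φ.
Apply to the existential statement.

∀ t: ¬(t ∈ A_6)


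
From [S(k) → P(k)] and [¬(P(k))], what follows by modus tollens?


Modus tollens: from (P → Q) and ¬Q, infer ¬P.
Q = 'P(k)' is denied; since P → Q, P must also fail.

Not (S(k)).


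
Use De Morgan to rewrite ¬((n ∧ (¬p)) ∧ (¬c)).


De Morgan: the negation of a conjunction is the disjunction of the negations.
Distribute ¬ across ∧, flipping it to ∨, and negate each literal.

((¬n) ∨ p) ∨ c


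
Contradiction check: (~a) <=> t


Truth table over {a, t}:
a | t | φ
---------
False | False | False
True | False | True
False | True | True
True | True | False
Satisfying assignment at row 2: a=True, t=False gives True.

No, it is not a contradiction.


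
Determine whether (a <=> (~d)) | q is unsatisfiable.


Truth table over {a, d, q}:
a | d | q | φ
-------------
False | False | False | False
True | False | False | True
False | True | False | True
True | True | False | False
False | False | True | True
True | False | True | True
False | True | True | True
True | True | True | True
Satisfying assignment at row 2: a=True, d=False, q=False gives True.

No, it is not a contradiction.


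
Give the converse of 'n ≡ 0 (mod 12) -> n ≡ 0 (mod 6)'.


The converse of (P → Q) is (Q → P). It is not in general equivalent to the original.
Here P = 'n ≡ 0 (mod 12)' and Q = 'n ≡ 0 (mod 6)'.

If n ≡ 0 (mod 6), then n ≡ 0 (mod 12).


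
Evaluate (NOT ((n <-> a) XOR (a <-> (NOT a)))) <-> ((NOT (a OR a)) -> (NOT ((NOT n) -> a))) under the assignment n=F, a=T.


Substitute n=F, a=T:
… (earlier sub-steps elided)
a <-> (NOT a) = T <-> F = F
(n <-> a) XOR (a <-> (NOT a)) = F XOR F = F
NOT ((n <-> a) XOR (a <-> (NOT a))) = T
a OR a = T OR T = T
NOT (a OR a) = F
NOT n = T
(NOT n) -> a = T -> T = T
NOT ((NOT n) -> a) = F
(NOT (a OR a)) -> (NOT ((NOT n) -> a)) = F -> F = T
(NOT ((n <-> a) XOR (a <-> (NOT a)))) <-> ((NOT (a OR a)) -> (NOT ((NOT n) -> a))) = T <-> T = T

T


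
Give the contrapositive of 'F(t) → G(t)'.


The contrapositive of (P → Q) is (¬Q → ¬P); it is logically equivalent to the original.
Here P = 'F(t)' and Q = 'G(t)'.

If not (G(t)), then not (F(t)).


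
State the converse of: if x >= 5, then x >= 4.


The converse of (P → Q) is (Q → P). It is not in general equivalent to the original.
Here P = 'x >= 5' and Q = 'x >= 4'.

If x >= 4, then x >= 5.


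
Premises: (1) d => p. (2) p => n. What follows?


Hypothetical syllogism: from (P → Q) and (Q → R), infer (P → R).
Chain the two implications through the shared middle term 'p'.

d => n


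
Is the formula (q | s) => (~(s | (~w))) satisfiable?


Search for a satisfying assignment over {q, s, w}.
Try q=False, s=False, w=False: the formula evaluates to True.
A satisfying assignment exists.

Satisfiable.


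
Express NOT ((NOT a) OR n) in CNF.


Step 1: Apply De Morgan: ¬((¬a) ∨ n) = ¬(¬a) ∧ ¬n.
Step 2: Eliminate any double negations (¬¬X = X).

a AND (NOT n)


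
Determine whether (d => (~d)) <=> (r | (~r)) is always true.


Build the truth table over {d, r}:
d | r | φ
---------
False | False | True
True | False | False
False | True | True
True | True | False
Counterexample at row 2: with d=True, r=False, the formula is False.

No, it is not a tautology.


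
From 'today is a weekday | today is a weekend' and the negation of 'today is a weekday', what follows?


Disjunctive syllogism: from (P ∨ Q) and ¬P, infer Q.
One disjunct, 'today is a weekday', is ruled out; the other must hold.

today is a weekend


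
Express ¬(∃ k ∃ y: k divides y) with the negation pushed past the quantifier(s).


Negation flips each quantifier (∀↔∃) and negates the inner predicate.
¬(∃ k ∃ y: φ) = ∀ k ∀ y: ¬φ.

∀ k ∀ y: ¬(k divides y)


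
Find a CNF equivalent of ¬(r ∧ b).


Step 1: Apply De Morgan: ¬(r ∧ b) = ¬r ∨ ¬b.

(¬r) ∨ (¬b)


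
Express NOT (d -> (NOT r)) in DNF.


Step 1: Rewrite implication then negate: ¬(¬d ∨ (¬r)) = d ∧ ¬(¬r).
Step 2: Eliminate any double negations (¬¬X = X).

d AND r


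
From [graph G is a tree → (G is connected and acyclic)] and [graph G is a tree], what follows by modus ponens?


Modus ponens: from (P → Q) and P, infer Q.
P = 'graph G is a tree' is asserted, and P → Q holds, so Q follows.

(G is connected and acyclic).


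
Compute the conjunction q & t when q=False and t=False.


Conjunction is true only when both operands are true.
Substitute: q=False, t=False.
False & False evaluates to False.

False


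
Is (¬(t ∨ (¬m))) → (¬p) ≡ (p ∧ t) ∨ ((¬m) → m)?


Compare truth tables:
m | p | t | φ | ψ
-----------------
F | F | F | T | F
T | F | F | T | T
F | T | F | T | F
T | T | F | F | T
F | F | T | T | F
T | F | T | T | T
F | T | T | T | T
T | T | T | T | T
They differ at row 1 (m=F, p=F, t=F): φ=T but ψ=F.

No, they are not logically equivalent.


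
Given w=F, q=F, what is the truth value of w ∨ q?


Disjunction is false only when both operands are false.
Substitute: w=F, q=F.
F ∨ F evaluates to F.

F


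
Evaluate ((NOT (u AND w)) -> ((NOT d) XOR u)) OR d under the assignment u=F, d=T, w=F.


Substitute u=F, d=T, w=F:
u AND w = F AND F = F
NOT (u AND w) = T
NOT d = F
(NOT d) XOR u = F XOR F = F
(NOT (u AND w)) -> ((NOT d) XOR u) = T -> F = F
((NOT (u AND w)) -> ((NOT d) XOR u)) OR d = F OR T = T

T


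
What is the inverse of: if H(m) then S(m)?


The inverse of (P → Q) is (¬P → ¬Q). It is equivalent to the converse, not to the original.
Here P = 'H(m)' and Q = 'S(m)'.

If not (H(m)), then not (S(m)).


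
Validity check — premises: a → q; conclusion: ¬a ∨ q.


This matches the form of material implication: the conclusion follows in every model of the premises.

Valid.


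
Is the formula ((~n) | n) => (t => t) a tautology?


Build the truth table over {n, t}:
n | t | φ
---------
False | False | True
True | False | True
False | True | True
True | True | True
Every row evaluates to true.

Yes, it is a tautology.


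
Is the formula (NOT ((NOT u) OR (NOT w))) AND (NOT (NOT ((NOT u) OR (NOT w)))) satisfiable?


Check all 4 assignments over {u, w}:
u | w | φ
---------
F | F | F
T | F | F
F | T | F
T | T | F
No assignment makes the formula true.

Unsatisfiable.


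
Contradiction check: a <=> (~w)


Truth table over {a, w}:
a | w | φ
---------
False | False | False
True | False | True
False | True | True
True | True | False
Satisfying assignment at row 2: a=True, w=False gives True.

No, it is not a contradiction.


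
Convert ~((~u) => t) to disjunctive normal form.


Step 1: Rewrite implication then negate: ¬(¬(¬u) ∨ t) = (¬u) ∧ ¬t.

(~u) & (~t)
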